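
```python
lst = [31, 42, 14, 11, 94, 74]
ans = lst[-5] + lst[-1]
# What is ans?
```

lst has length 6. Negative index -5 maps to positive index 6 + (-5) = 1. lst[1] = 42.
lst has length 6. Negative index -1 maps to positive index 6 + (-1) = 5. lst[5] = 74.
Sum: 42 + 74 = 116.

116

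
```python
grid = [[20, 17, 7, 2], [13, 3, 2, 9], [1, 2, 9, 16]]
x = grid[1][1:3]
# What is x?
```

grid[1] = [13, 3, 2, 9]. grid[1] has length 4. The slice grid[1][1:3] selects indices [1, 2] (1->3, 2->2), giving [3, 2].

[3, 2]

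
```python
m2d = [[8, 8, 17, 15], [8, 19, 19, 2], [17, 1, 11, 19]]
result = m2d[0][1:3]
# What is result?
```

m2d[0] = [8, 8, 17, 15]. m2d[0] has length 4. The slice m2d[0][1:3] selects indices [1, 2] (1->8, 2->17), giving [8, 17].

[8, 17]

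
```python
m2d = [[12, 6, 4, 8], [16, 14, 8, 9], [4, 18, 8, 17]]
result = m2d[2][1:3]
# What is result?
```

m2d[2] = [4, 18, 8, 17]. m2d[2] has length 4. The slice m2d[2][1:3] selects indices [1, 2] (1->18, 2->8), giving [18, 8].

[18, 8]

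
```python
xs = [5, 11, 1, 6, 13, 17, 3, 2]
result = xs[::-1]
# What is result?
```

xs has length 8. The slice xs[::-1] selects indices [7, 6, 5, 4, 3, 2, 1, 0] (7->2, 6->3, 5->17, 4->13, 3->6, 2->1, 1->11, 0->5), giving [2, 3, 17, 13, 6, 1, 11, 5].

[2, 3, 17, 13, 6, 1, 11, 5]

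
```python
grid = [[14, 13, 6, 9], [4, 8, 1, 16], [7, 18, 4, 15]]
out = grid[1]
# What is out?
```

grid has 3 rows. Row 1 is [4, 8, 1, 16].

[4, 8, 1, 16]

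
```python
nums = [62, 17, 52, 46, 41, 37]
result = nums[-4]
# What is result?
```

nums has length 6. Negative index -4 maps to positive index 6 + (-4) = 2. nums[2] = 52.

52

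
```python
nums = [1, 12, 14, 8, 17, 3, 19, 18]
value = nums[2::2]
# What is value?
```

nums has length 8. The slice nums[2::2] selects indices [2, 4, 6] (2->14, 4->17, 6->19), giving [14, 17, 19].

[14, 17, 19]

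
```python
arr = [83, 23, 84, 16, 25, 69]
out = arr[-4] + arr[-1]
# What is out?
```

arr has length 6. Negative index -4 maps to positive index 6 + (-4) = 2. arr[2] = 84.
arr has length 6. Negative index -1 maps to positive index 6 + (-1) = 5. arr[5] = 69.
Sum: 84 + 69 = 153.

153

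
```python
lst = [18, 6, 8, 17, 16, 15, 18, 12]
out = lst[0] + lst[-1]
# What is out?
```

lst has length 8. lst[0] = 18.
lst has length 8. Negative index -1 maps to positive index 8 + (-1) = 7. lst[7] = 12.
Sum: 18 + 12 = 30.

30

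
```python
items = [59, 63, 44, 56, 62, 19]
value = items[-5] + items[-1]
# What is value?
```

items has length 6. Negative index -5 maps to positive index 6 + (-5) = 1. items[1] = 63.
items has length 6. Negative index -1 maps to positive index 6 + (-1) = 5. items[5] = 19.
Sum: 63 + 19 = 82.

82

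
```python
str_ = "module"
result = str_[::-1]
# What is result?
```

str_ has length 6. The slice str_[::-1] selects indices [5, 4, 3, 2, 1, 0] (5->'e', 4->'l', 3->'u', 2->'d', 1->'o', 0->'m'), giving 'eludom'.

'eludom'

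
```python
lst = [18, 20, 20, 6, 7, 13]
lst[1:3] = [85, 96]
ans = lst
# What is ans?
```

lst starts as [18, 20, 20, 6, 7, 13] (length 6). The slice lst[1:3] covers indices [1, 2] with values [20, 20]. Replacing that slice with [85, 96] (same length) produces [18, 85, 96, 6, 7, 13].

[18, 85, 96, 6, 7, 13]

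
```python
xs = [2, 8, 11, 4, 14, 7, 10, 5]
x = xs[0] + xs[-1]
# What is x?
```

xs has length 8. xs[0] = 2.
xs has length 8. Negative index -1 maps to positive index 8 + (-1) = 7. xs[7] = 5.
Sum: 2 + 5 = 7.

7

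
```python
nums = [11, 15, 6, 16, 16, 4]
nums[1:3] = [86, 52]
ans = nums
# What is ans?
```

nums starts as [11, 15, 6, 16, 16, 4] (length 6). The slice nums[1:3] covers indices [1, 2] with values [15, 6]. Replacing that slice with [86, 52] (same length) produces [11, 86, 52, 16, 16, 4].

[11, 86, 52, 16, 16, 4]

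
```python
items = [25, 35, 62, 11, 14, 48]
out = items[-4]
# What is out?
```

items has length 6. Negative index -4 maps to positive index 6 + (-4) = 2. items[2] = 62.

62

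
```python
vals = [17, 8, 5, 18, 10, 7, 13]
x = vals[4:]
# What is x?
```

vals has length 7. The slice vals[4:] selects indices [4, 5, 6] (4->10, 5->7, 6->13), giving [10, 7, 13].

[10, 7, 13]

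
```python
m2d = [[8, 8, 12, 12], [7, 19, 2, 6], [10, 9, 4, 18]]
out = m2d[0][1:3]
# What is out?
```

m2d[0] = [8, 8, 12, 12]. m2d[0] has length 4. The slice m2d[0][1:3] selects indices [1, 2] (1->8, 2->12), giving [8, 12].

[8, 12]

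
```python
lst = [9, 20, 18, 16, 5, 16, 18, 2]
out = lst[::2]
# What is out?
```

lst has length 8. The slice lst[::2] selects indices [0, 2, 4, 6] (0->9, 2->18, 4->5, 6->18), giving [9, 18, 5, 18].

[9, 18, 5, 18]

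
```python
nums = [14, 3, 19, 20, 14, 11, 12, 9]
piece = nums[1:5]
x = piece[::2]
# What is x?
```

nums has length 8. The slice nums[1:5] selects indices [1, 2, 3, 4] (1->3, 2->19, 3->20, 4->14), giving [3, 19, 20, 14]. So piece = [3, 19, 20, 14]. piece has length 4. The slice piece[::2] selects indices [0, 2] (0->3, 2->20), giving [3, 20].

[3, 20]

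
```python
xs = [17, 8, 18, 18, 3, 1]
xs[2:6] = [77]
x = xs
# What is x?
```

xs starts as [17, 8, 18, 18, 3, 1] (length 6). The slice xs[2:6] covers indices [2, 3, 4, 5] with values [18, 18, 3, 1]. Replacing that slice with [77] (different length) produces [17, 8, 77].

[17, 8, 77]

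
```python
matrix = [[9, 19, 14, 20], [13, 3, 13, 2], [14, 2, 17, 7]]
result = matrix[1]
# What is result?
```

matrix has 3 rows. Row 1 is [13, 3, 13, 2].

[13, 3, 13, 2]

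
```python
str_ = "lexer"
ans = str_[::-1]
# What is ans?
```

str_ has length 5. The slice str_[::-1] selects indices [4, 3, 2, 1, 0] (4->'r', 3->'e', 2->'x', 1->'e', 0->'l'), giving 'rexel'.

'rexel'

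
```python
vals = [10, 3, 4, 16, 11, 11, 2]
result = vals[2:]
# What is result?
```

vals has length 7. The slice vals[2:] selects indices [2, 3, 4, 5, 6] (2->4, 3->16, 4->11, 5->11, 6->2), giving [4, 16, 11, 11, 2].

[4, 16, 11, 11, 2]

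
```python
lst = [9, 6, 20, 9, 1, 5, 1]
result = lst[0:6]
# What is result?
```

lst has length 7. The slice lst[0:6] selects indices [0, 1, 2, 3, 4, 5] (0->9, 1->6, 2->20, 3->9, 4->1, 5->5), giving [9, 6, 20, 9, 1, 5].

[9, 6, 20, 9, 1, 5]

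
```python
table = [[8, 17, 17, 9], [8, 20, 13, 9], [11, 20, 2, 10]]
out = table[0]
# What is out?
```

table has 3 rows. Row 0 is [8, 17, 17, 9].

[8, 17, 17, 9]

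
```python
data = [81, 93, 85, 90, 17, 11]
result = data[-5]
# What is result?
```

data has length 6. Negative index -5 maps to positive index 6 + (-5) = 1. data[1] = 93.

93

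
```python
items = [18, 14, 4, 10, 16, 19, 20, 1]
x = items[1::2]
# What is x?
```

items has length 8. The slice items[1::2] selects indices [1, 3, 5, 7] (1->14, 3->10, 5->19, 7->1), giving [14, 10, 19, 1].

[14, 10, 19, 1]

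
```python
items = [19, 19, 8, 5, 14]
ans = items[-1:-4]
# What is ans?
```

items has length 5. The slice items[-1:-4] resolves to an empty index range, so the result is [].

[]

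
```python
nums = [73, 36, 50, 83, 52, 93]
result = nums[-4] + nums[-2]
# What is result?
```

nums has length 6. Negative index -4 maps to positive index 6 + (-4) = 2. nums[2] = 50.
nums has length 6. Negative index -2 maps to positive index 6 + (-2) = 4. nums[4] = 52.
Sum: 50 + 52 = 102.

102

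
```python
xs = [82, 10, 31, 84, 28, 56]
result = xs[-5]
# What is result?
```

xs has length 6. Negative index -5 maps to positive index 6 + (-5) = 1. xs[1] = 10.

10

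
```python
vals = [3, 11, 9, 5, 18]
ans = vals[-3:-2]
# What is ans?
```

vals has length 5. The slice vals[-3:-2] selects indices [2] (2->9), giving [9].

[9]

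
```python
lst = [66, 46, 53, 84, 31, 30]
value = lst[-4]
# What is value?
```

lst has length 6. Negative index -4 maps to positive index 6 + (-4) = 2. lst[2] = 53.

53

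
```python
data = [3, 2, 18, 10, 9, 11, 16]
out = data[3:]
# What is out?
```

data has length 7. The slice data[3:] selects indices [3, 4, 5, 6] (3->10, 4->9, 5->11, 6->16), giving [10, 9, 11, 16].

[10, 9, 11, 16]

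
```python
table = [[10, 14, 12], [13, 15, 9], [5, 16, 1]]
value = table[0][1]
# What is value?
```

table[0] = [10, 14, 12]. Taking column 1 of that row yields 14.

14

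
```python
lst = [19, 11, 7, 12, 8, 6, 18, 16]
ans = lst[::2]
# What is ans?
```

lst has length 8. The slice lst[::2] selects indices [0, 2, 4, 6] (0->19, 2->7, 4->8, 6->18), giving [19, 7, 8, 18].

[19, 7, 8, 18]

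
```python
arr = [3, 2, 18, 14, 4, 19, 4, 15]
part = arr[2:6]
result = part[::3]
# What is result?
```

arr has length 8. The slice arr[2:6] selects indices [2, 3, 4, 5] (2->18, 3->14, 4->4, 5->19), giving [18, 14, 4, 19]. So part = [18, 14, 4, 19]. part has length 4. The slice part[::3] selects indices [0, 3] (0->18, 3->19), giving [18, 19].

[18, 19]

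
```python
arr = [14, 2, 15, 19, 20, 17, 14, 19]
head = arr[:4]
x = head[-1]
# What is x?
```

arr has length 8. The slice arr[:4] selects indices [0, 1, 2, 3] (0->14, 1->2, 2->15, 3->19), giving [14, 2, 15, 19]. So head = [14, 2, 15, 19]. Then head[-1] = 19.

19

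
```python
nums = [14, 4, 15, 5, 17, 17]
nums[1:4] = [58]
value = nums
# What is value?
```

nums starts as [14, 4, 15, 5, 17, 17] (length 6). The slice nums[1:4] covers indices [1, 2, 3] with values [4, 15, 5]. Replacing that slice with [58] (different length) produces [14, 58, 17, 17].

[14, 58, 17, 17]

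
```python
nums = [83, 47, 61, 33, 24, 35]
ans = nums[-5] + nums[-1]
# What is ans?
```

nums has length 6. Negative index -5 maps to positive index 6 + (-5) = 1. nums[1] = 47.
nums has length 6. Negative index -1 maps to positive index 6 + (-1) = 5. nums[5] = 35.
Sum: 47 + 35 = 82.

82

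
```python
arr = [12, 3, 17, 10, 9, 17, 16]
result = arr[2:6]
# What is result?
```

arr has length 7. The slice arr[2:6] selects indices [2, 3, 4, 5] (2->17, 3->10, 4->9, 5->17), giving [17, 10, 9, 17].

[17, 10, 9, 17]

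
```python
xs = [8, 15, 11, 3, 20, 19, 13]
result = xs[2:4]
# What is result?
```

xs has length 7. The slice xs[2:4] selects indices [2, 3] (2->11, 3->3), giving [11, 3].

[11, 3]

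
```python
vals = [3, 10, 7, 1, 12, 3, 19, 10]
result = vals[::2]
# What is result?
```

vals has length 8. The slice vals[::2] selects indices [0, 2, 4, 6] (0->3, 2->7, 4->12, 6->19), giving [3, 7, 12, 19].

[3, 7, 12, 19]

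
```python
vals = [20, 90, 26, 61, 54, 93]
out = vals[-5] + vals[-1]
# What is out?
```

vals has length 6. Negative index -5 maps to positive index 6 + (-5) = 1. vals[1] = 90.
vals has length 6. Negative index -1 maps to positive index 6 + (-1) = 5. vals[5] = 93.
Sum: 90 + 93 = 183.

183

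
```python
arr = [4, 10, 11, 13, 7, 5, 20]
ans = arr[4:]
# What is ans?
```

arr has length 7. The slice arr[4:] selects indices [4, 5, 6] (4->7, 5->5, 6->20), giving [7, 5, 20].

[7, 5, 20]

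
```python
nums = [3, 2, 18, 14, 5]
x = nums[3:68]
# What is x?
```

nums has length 5. The slice nums[3:68] selects indices [3, 4] (3->14, 4->5), giving [14, 5].

[14, 5]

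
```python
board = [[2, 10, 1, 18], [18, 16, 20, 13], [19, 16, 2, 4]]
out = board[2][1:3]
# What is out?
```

board[2] = [19, 16, 2, 4]. board[2] has length 4. The slice board[2][1:3] selects indices [1, 2] (1->16, 2->2), giving [16, 2].

[16, 2]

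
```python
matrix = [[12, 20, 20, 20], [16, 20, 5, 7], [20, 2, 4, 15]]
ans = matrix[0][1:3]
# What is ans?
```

matrix[0] = [12, 20, 20, 20]. matrix[0] has length 4. The slice matrix[0][1:3] selects indices [1, 2] (1->20, 2->20), giving [20, 20].

[20, 20]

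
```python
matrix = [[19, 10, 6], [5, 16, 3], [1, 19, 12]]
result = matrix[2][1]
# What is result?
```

matrix[2] = [1, 19, 12]. Taking column 1 of that row yields 19.

19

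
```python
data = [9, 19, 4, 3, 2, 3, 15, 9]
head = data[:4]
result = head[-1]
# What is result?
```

data has length 8. The slice data[:4] selects indices [0, 1, 2, 3] (0->9, 1->19, 2->4, 3->3), giving [9, 19, 4, 3]. So head = [9, 19, 4, 3]. Then head[-1] = 3.

3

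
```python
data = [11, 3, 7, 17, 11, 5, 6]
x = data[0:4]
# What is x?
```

data has length 7. The slice data[0:4] selects indices [0, 1, 2, 3] (0->11, 1->3, 2->7, 3->17), giving [11, 3, 7, 17].

[11, 3, 7, 17]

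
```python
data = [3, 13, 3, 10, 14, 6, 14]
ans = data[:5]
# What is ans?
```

data has length 7. The slice data[:5] selects indices [0, 1, 2, 3, 4] (0->3, 1->13, 2->3, 3->10, 4->14), giving [3, 13, 3, 10, 14].

[3, 13, 3, 10, 14]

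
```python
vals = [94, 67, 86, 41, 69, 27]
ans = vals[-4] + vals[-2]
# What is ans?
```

vals has length 6. Negative index -4 maps to positive index 6 + (-4) = 2. vals[2] = 86.
vals has length 6. Negative index -2 maps to positive index 6 + (-2) = 4. vals[4] = 69.
Sum: 86 + 69 = 155.

155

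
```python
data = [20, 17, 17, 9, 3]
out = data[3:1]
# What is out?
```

data has length 5. The slice data[3:1] resolves to an empty index range, so the result is [].

[]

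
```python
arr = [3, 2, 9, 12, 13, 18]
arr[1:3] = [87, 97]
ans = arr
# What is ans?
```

arr starts as [3, 2, 9, 12, 13, 18] (length 6). The slice arr[1:3] covers indices [1, 2] with values [2, 9]. Replacing that slice with [87, 97] (same length) produces [3, 87, 97, 12, 13, 18].

[3, 87, 97, 12, 13, 18]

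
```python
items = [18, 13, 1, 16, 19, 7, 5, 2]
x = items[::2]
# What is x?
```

items has length 8. The slice items[::2] selects indices [0, 2, 4, 6] (0->18, 2->1, 4->19, 6->5), giving [18, 1, 19, 5].

[18, 1, 19, 5]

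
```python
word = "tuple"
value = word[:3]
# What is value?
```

word has length 5. The slice word[:3] selects indices [0, 1, 2] (0->'t', 1->'u', 2->'p'), giving 'tup'.

'tup'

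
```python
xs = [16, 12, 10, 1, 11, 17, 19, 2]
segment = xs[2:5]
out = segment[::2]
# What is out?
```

xs has length 8. The slice xs[2:5] selects indices [2, 3, 4] (2->10, 3->1, 4->11), giving [10, 1, 11]. So segment = [10, 1, 11]. segment has length 3. The slice segment[::2] selects indices [0, 2] (0->10, 2->11), giving [10, 11].

[10, 11]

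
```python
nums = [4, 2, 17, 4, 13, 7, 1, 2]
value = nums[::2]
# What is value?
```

nums has length 8. The slice nums[::2] selects indices [0, 2, 4, 6] (0->4, 2->17, 4->13, 6->1), giving [4, 17, 13, 1].

[4, 17, 13, 1]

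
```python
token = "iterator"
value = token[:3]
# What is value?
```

token has length 8. The slice token[:3] selects indices [0, 1, 2] (0->'i', 1->'t', 2->'e'), giving 'ite'.

'ite'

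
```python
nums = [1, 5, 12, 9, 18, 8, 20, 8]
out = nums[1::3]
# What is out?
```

nums has length 8. The slice nums[1::3] selects indices [1, 4, 7] (1->5, 4->18, 7->8), giving [5, 18, 8].

[5, 18, 8]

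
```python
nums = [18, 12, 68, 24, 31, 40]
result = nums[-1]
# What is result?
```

nums has length 6. Negative index -1 maps to positive index 6 + (-1) = 5. nums[5] = 40.

40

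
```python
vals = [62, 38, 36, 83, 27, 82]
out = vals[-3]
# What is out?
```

vals has length 6. Negative index -3 maps to positive index 6 + (-3) = 3. vals[3] = 83.

83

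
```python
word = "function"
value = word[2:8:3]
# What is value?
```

word has length 8. The slice word[2:8:3] selects indices [2, 5] (2->'n', 5->'i'), giving 'ni'.

'ni'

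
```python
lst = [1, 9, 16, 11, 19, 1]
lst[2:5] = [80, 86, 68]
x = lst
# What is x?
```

lst starts as [1, 9, 16, 11, 19, 1] (length 6). The slice lst[2:5] covers indices [2, 3, 4] with values [16, 11, 19]. Replacing that slice with [80, 86, 68] (same length) produces [1, 9, 80, 86, 68, 1].

[1, 9, 80, 86, 68, 1]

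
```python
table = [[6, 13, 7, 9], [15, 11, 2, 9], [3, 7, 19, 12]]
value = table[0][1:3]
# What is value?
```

table[0] = [6, 13, 7, 9]. table[0] has length 4. The slice table[0][1:3] selects indices [1, 2] (1->13, 2->7), giving [13, 7].

[13, 7]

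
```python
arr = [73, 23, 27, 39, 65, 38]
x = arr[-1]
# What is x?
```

arr has length 6. Negative index -1 maps to positive index 6 + (-1) = 5. arr[5] = 38.

38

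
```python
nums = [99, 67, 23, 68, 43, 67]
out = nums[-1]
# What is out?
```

nums has length 6. Negative index -1 maps to positive index 6 + (-1) = 5. nums[5] = 67.

67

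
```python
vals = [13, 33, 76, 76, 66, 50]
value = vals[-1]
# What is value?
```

vals has length 6. Negative index -1 maps to positive index 6 + (-1) = 5. vals[5] = 50.

50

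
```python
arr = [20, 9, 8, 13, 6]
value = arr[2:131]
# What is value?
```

arr has length 5. The slice arr[2:131] selects indices [2, 3, 4] (2->8, 3->13, 4->6), giving [8, 13, 6].

[8, 13, 6]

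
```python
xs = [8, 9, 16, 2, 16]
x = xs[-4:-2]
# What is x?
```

xs has length 5. The slice xs[-4:-2] selects indices [1, 2] (1->9, 2->16), giving [9, 16].

[9, 16]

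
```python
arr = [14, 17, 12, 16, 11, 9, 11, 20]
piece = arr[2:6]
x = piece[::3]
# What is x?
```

arr has length 8. The slice arr[2:6] selects indices [2, 3, 4, 5] (2->12, 3->16, 4->11, 5->9), giving [12, 16, 11, 9]. So piece = [12, 16, 11, 9]. piece has length 4. The slice piece[::3] selects indices [0, 3] (0->12, 3->9), giving [12, 9].

[12, 9]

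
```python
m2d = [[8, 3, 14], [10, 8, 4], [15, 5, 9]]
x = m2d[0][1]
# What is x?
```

m2d[0] = [8, 3, 14]. Taking column 1 of that row yields 3.

3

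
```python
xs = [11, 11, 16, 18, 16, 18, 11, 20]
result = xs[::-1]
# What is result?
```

xs has length 8. The slice xs[::-1] selects indices [7, 6, 5, 4, 3, 2, 1, 0] (7->20, 6->11, 5->18, 4->16, 3->18, 2->16, 1->11, 0->11), giving [20, 11, 18, 16, 18, 16, 11, 11].

[20, 11, 18, 16, 18, 16, 11, 11]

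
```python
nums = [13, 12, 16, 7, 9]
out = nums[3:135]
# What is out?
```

nums has length 5. The slice nums[3:135] selects indices [3, 4] (3->7, 4->9), giving [7, 9].

[7, 9]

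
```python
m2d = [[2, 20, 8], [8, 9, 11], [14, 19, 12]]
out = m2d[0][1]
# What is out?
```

m2d[0] = [2, 20, 8]. Taking column 1 of that row yields 20.

20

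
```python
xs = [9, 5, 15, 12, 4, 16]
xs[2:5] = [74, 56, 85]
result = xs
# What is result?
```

xs starts as [9, 5, 15, 12, 4, 16] (length 6). The slice xs[2:5] covers indices [2, 3, 4] with values [15, 12, 4]. Replacing that slice with [74, 56, 85] (same length) produces [9, 5, 74, 56, 85, 16].

[9, 5, 74, 56, 85, 16]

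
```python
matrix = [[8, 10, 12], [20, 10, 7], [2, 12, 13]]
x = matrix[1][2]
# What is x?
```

matrix[1] = [20, 10, 7]. Taking column 2 of that row yields 7.

7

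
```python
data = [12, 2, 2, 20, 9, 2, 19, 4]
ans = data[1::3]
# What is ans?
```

data has length 8. The slice data[1::3] selects indices [1, 4, 7] (1->2, 4->9, 7->4), giving [2, 9, 4].

[2, 9, 4]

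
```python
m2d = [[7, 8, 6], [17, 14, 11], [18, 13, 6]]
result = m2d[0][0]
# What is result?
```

m2d[0] = [7, 8, 6]. Taking column 0 of that row yields 7.

7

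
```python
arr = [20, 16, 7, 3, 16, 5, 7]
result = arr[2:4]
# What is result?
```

arr has length 7. The slice arr[2:4] selects indices [2, 3] (2->7, 3->3), giving [7, 3].

[7, 3]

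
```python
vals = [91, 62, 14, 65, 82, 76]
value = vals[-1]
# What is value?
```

vals has length 6. Negative index -1 maps to positive index 6 + (-1) = 5. vals[5] = 76.

76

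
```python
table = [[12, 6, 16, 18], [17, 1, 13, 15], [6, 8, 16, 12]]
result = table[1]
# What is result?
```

table has 3 rows. Row 1 is [17, 1, 13, 15].

[17, 1, 13, 15]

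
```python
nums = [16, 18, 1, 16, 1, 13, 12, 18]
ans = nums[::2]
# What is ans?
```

nums has length 8. The slice nums[::2] selects indices [0, 2, 4, 6] (0->16, 2->1, 4->1, 6->12), giving [16, 1, 1, 12].

[16, 1, 1, 12]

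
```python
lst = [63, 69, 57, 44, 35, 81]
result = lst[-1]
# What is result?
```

lst has length 6. Negative index -1 maps to positive index 6 + (-1) = 5. lst[5] = 81.

81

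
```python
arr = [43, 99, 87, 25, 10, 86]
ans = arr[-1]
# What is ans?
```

arr has length 6. Negative index -1 maps to positive index 6 + (-1) = 5. arr[5] = 86.

86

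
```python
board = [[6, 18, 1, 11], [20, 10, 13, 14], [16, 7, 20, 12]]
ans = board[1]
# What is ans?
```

board has 3 rows. Row 1 is [20, 10, 13, 14].

[20, 10, 13, 14]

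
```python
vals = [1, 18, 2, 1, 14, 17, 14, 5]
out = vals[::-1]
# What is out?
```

vals has length 8. The slice vals[::-1] selects indices [7, 6, 5, 4, 3, 2, 1, 0] (7->5, 6->14, 5->17, 4->14, 3->1, 2->2, 1->18, 0->1), giving [5, 14, 17, 14, 1, 2, 18, 1].

[5, 14, 17, 14, 1, 2, 18, 1]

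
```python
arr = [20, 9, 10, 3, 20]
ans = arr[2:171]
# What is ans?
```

arr has length 5. The slice arr[2:171] selects indices [2, 3, 4] (2->10, 3->3, 4->20), giving [10, 3, 20].

[10, 3, 20]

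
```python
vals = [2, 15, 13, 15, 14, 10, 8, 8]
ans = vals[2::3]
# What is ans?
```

vals has length 8. The slice vals[2::3] selects indices [2, 5] (2->13, 5->10), giving [13, 10].

[13, 10]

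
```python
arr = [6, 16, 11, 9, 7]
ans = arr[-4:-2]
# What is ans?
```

arr has length 5. The slice arr[-4:-2] selects indices [1, 2] (1->16, 2->11), giving [16, 11].

[16, 11]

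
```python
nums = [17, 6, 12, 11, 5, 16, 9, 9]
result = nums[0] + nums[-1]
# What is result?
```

nums has length 8. nums[0] = 17.
nums has length 8. Negative index -1 maps to positive index 8 + (-1) = 7. nums[7] = 9.
Sum: 17 + 9 = 26.

26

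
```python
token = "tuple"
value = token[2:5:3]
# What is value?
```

token has length 5. The slice token[2:5:3] selects indices [2] (2->'p'), giving 'p'.

'p'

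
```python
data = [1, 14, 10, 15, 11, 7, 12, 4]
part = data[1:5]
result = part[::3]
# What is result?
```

data has length 8. The slice data[1:5] selects indices [1, 2, 3, 4] (1->14, 2->10, 3->15, 4->11), giving [14, 10, 15, 11]. So part = [14, 10, 15, 11]. part has length 4. The slice part[::3] selects indices [0, 3] (0->14, 3->11), giving [14, 11].

[14, 11]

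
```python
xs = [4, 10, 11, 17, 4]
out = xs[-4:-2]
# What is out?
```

xs has length 5. The slice xs[-4:-2] selects indices [1, 2] (1->10, 2->11), giving [10, 11].

[10, 11]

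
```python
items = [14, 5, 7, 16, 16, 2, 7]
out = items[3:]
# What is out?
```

items has length 7. The slice items[3:] selects indices [3, 4, 5, 6] (3->16, 4->16, 5->2, 6->7), giving [16, 16, 2, 7].

[16, 16, 2, 7]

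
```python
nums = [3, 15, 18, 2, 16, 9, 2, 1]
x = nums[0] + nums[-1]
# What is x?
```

nums has length 8. nums[0] = 3.
nums has length 8. Negative index -1 maps to positive index 8 + (-1) = 7. nums[7] = 1.
Sum: 3 + 1 = 4.

4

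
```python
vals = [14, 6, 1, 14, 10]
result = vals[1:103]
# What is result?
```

vals has length 5. The slice vals[1:103] selects indices [1, 2, 3, 4] (1->6, 2->1, 3->14, 4->10), giving [6, 1, 14, 10].

[6, 1, 14, 10]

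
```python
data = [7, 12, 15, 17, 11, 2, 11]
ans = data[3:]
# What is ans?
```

data has length 7. The slice data[3:] selects indices [3, 4, 5, 6] (3->17, 4->11, 5->2, 6->11), giving [17, 11, 2, 11].

[17, 11, 2, 11]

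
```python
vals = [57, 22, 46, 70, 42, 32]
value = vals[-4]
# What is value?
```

vals has length 6. Negative index -4 maps to positive index 6 + (-4) = 2. vals[2] = 46.

46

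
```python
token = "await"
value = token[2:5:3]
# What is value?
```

token has length 5. The slice token[2:5:3] selects indices [2] (2->'a'), giving 'a'.

'a'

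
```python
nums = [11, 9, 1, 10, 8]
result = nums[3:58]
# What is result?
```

nums has length 5. The slice nums[3:58] selects indices [3, 4] (3->10, 4->8), giving [10, 8].

[10, 8]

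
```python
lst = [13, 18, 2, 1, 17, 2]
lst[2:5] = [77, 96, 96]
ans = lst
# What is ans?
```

lst starts as [13, 18, 2, 1, 17, 2] (length 6). The slice lst[2:5] covers indices [2, 3, 4] with values [2, 1, 17]. Replacing that slice with [77, 96, 96] (same length) produces [13, 18, 77, 96, 96, 2].

[13, 18, 77, 96, 96, 2]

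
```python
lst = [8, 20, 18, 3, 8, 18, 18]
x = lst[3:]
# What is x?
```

lst has length 7. The slice lst[3:] selects indices [3, 4, 5, 6] (3->3, 4->8, 5->18, 6->18), giving [3, 8, 18, 18].

[3, 8, 18, 18]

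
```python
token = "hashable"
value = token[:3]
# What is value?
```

token has length 8. The slice token[:3] selects indices [0, 1, 2] (0->'h', 1->'a', 2->'s'), giving 'has'.

'has'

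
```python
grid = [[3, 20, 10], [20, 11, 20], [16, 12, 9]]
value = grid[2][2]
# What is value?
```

grid[2] = [16, 12, 9]. Taking column 2 of that row yields 9.

9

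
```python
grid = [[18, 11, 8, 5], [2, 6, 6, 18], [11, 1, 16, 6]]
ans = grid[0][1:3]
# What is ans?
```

grid[0] = [18, 11, 8, 5]. grid[0] has length 4. The slice grid[0][1:3] selects indices [1, 2] (1->11, 2->8), giving [11, 8].

[11, 8]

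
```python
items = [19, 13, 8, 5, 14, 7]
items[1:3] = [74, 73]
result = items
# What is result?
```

items starts as [19, 13, 8, 5, 14, 7] (length 6). The slice items[1:3] covers indices [1, 2] with values [13, 8]. Replacing that slice with [74, 73] (same length) produces [19, 74, 73, 5, 14, 7].

[19, 74, 73, 5, 14, 7]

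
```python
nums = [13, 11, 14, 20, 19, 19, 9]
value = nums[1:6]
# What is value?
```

nums has length 7. The slice nums[1:6] selects indices [1, 2, 3, 4, 5] (1->11, 2->14, 3->20, 4->19, 5->19), giving [11, 14, 20, 19, 19].

[11, 14, 20, 19, 19]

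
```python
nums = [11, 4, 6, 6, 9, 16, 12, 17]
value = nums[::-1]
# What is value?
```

nums has length 8. The slice nums[::-1] selects indices [7, 6, 5, 4, 3, 2, 1, 0] (7->17, 6->12, 5->16, 4->9, 3->6, 2->6, 1->4, 0->11), giving [17, 12, 16, 9, 6, 6, 4, 11].

[17, 12, 16, 9, 6, 6, 4, 11]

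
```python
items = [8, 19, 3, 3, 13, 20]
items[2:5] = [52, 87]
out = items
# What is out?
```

items starts as [8, 19, 3, 3, 13, 20] (length 6). The slice items[2:5] covers indices [2, 3, 4] with values [3, 3, 13]. Replacing that slice with [52, 87] (different length) produces [8, 19, 52, 87, 20].

[8, 19, 52, 87, 20]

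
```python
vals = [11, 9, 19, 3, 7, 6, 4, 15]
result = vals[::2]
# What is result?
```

vals has length 8. The slice vals[::2] selects indices [0, 2, 4, 6] (0->11, 2->19, 4->7, 6->4), giving [11, 19, 7, 4].

[11, 19, 7, 4]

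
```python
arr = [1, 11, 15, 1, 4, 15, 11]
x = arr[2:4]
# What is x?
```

arr has length 7. The slice arr[2:4] selects indices [2, 3] (2->15, 3->1), giving [15, 1].

[15, 1]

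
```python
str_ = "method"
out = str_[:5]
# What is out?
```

str_ has length 6. The slice str_[:5] selects indices [0, 1, 2, 3, 4] (0->'m', 1->'e', 2->'t', 3->'h', 4->'o'), giving 'metho'.

'metho'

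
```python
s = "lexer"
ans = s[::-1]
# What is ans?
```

s has length 5. The slice s[::-1] selects indices [4, 3, 2, 1, 0] (4->'r', 3->'e', 2->'x', 1->'e', 0->'l'), giving 'rexel'.

'rexel'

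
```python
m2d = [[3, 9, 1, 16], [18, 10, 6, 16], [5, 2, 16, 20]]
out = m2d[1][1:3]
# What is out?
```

m2d[1] = [18, 10, 6, 16]. m2d[1] has length 4. The slice m2d[1][1:3] selects indices [1, 2] (1->10, 2->6), giving [10, 6].

[10, 6]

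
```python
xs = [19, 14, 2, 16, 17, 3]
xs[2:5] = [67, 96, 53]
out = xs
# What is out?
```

xs starts as [19, 14, 2, 16, 17, 3] (length 6). The slice xs[2:5] covers indices [2, 3, 4] with values [2, 16, 17]. Replacing that slice with [67, 96, 53] (same length) produces [19, 14, 67, 96, 53, 3].

[19, 14, 67, 96, 53, 3]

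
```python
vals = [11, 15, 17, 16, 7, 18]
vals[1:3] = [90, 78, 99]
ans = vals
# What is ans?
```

vals starts as [11, 15, 17, 16, 7, 18] (length 6). The slice vals[1:3] covers indices [1, 2] with values [15, 17]. Replacing that slice with [90, 78, 99] (different length) produces [11, 90, 78, 99, 16, 7, 18].

[11, 90, 78, 99, 16, 7, 18]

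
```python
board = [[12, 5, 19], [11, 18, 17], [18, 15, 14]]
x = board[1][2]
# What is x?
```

board[1] = [11, 18, 17]. Taking column 2 of that row yields 17.

17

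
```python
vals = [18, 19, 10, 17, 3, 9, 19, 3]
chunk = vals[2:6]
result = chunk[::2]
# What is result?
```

vals has length 8. The slice vals[2:6] selects indices [2, 3, 4, 5] (2->10, 3->17, 4->3, 5->9), giving [10, 17, 3, 9]. So chunk = [10, 17, 3, 9]. chunk has length 4. The slice chunk[::2] selects indices [0, 2] (0->10, 2->3), giving [10, 3].

[10, 3]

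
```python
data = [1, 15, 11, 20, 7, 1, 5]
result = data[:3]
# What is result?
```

data has length 7. The slice data[:3] selects indices [0, 1, 2] (0->1, 1->15, 2->11), giving [1, 15, 11].

[1, 15, 11]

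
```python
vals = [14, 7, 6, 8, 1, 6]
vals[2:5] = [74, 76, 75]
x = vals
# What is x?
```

vals starts as [14, 7, 6, 8, 1, 6] (length 6). The slice vals[2:5] covers indices [2, 3, 4] with values [6, 8, 1]. Replacing that slice with [74, 76, 75] (same length) produces [14, 7, 74, 76, 75, 6].

[14, 7, 74, 76, 75, 6]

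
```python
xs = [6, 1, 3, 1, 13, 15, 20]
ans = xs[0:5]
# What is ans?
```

xs has length 7. The slice xs[0:5] selects indices [0, 1, 2, 3, 4] (0->6, 1->1, 2->3, 3->1, 4->13), giving [6, 1, 3, 1, 13].

[6, 1, 3, 1, 13]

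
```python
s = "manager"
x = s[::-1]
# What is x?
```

s has length 7. The slice s[::-1] selects indices [6, 5, 4, 3, 2, 1, 0] (6->'r', 5->'e', 4->'g', 3->'a', 2->'n', 1->'a', 0->'m'), giving 'reganam'.

'reganam'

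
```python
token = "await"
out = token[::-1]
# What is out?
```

token has length 5. The slice token[::-1] selects indices [4, 3, 2, 1, 0] (4->'t', 3->'i', 2->'a', 1->'w', 0->'a'), giving 'tiawa'.

'tiawa'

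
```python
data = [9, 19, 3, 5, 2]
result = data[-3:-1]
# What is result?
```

data has length 5. The slice data[-3:-1] selects indices [2, 3] (2->3, 3->5), giving [3, 5].

[3, 5]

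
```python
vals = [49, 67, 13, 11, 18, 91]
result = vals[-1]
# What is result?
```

vals has length 6. Negative index -1 maps to positive index 6 + (-1) = 5. vals[5] = 91.

91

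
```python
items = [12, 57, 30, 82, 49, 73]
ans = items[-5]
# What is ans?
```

items has length 6. Negative index -5 maps to positive index 6 + (-5) = 1. items[1] = 57.

57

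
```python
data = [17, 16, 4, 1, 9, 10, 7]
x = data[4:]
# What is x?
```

data has length 7. The slice data[4:] selects indices [4, 5, 6] (4->9, 5->10, 6->7), giving [9, 10, 7].

[9, 10, 7]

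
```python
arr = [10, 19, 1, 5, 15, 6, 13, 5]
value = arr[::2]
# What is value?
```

arr has length 8. The slice arr[::2] selects indices [0, 2, 4, 6] (0->10, 2->1, 4->15, 6->13), giving [10, 1, 15, 13].

[10, 1, 15, 13]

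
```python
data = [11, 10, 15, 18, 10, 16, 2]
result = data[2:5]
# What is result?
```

data has length 7. The slice data[2:5] selects indices [2, 3, 4] (2->15, 3->18, 4->10), giving [15, 18, 10].

[15, 18, 10]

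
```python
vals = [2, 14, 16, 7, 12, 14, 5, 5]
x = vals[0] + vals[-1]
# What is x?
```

vals has length 8. vals[0] = 2.
vals has length 8. Negative index -1 maps to positive index 8 + (-1) = 7. vals[7] = 5.
Sum: 2 + 5 = 7.

7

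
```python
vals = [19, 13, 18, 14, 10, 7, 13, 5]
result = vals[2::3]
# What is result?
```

vals has length 8. The slice vals[2::3] selects indices [2, 5] (2->18, 5->7), giving [18, 7].

[18, 7]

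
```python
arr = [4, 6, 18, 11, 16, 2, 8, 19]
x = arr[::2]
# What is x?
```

arr has length 8. The slice arr[::2] selects indices [0, 2, 4, 6] (0->4, 2->18, 4->16, 6->8), giving [4, 18, 16, 8].

[4, 18, 16, 8]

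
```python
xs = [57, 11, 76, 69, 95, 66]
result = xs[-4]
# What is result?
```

xs has length 6. Negative index -4 maps to positive index 6 + (-4) = 2. xs[2] = 76.

76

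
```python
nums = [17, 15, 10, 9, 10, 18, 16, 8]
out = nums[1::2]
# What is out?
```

nums has length 8. The slice nums[1::2] selects indices [1, 3, 5, 7] (1->15, 3->9, 5->18, 7->8), giving [15, 9, 18, 8].

[15, 9, 18, 8]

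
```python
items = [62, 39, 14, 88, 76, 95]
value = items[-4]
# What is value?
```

items has length 6. Negative index -4 maps to positive index 6 + (-4) = 2. items[2] = 14.

14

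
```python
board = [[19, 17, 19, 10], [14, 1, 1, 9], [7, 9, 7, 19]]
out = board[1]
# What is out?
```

board has 3 rows. Row 1 is [14, 1, 1, 9].

[14, 1, 1, 9]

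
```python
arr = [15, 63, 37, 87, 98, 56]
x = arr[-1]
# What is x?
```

arr has length 6. Negative index -1 maps to positive index 6 + (-1) = 5. arr[5] = 56.

56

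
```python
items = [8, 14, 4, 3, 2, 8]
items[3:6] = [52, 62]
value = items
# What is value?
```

items starts as [8, 14, 4, 3, 2, 8] (length 6). The slice items[3:6] covers indices [3, 4, 5] with values [3, 2, 8]. Replacing that slice with [52, 62] (different length) produces [8, 14, 4, 52, 62].

[8, 14, 4, 52, 62]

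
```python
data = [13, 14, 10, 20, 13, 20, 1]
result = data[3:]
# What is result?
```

data has length 7. The slice data[3:] selects indices [3, 4, 5, 6] (3->20, 4->13, 5->20, 6->1), giving [20, 13, 20, 1].

[20, 13, 20, 1]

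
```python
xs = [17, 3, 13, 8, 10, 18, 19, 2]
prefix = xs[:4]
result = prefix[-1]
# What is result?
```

xs has length 8. The slice xs[:4] selects indices [0, 1, 2, 3] (0->17, 1->3, 2->13, 3->8), giving [17, 3, 13, 8]. So prefix = [17, 3, 13, 8]. Then prefix[-1] = 8.

8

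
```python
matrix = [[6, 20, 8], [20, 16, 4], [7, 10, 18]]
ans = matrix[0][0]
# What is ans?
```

matrix[0] = [6, 20, 8]. Taking column 0 of that row yields 6.

6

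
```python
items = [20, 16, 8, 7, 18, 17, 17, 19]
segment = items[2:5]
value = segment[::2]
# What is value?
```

items has length 8. The slice items[2:5] selects indices [2, 3, 4] (2->8, 3->7, 4->18), giving [8, 7, 18]. So segment = [8, 7, 18]. segment has length 3. The slice segment[::2] selects indices [0, 2] (0->8, 2->18), giving [8, 18].

[8, 18]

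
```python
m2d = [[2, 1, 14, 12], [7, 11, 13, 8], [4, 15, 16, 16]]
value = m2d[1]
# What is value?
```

m2d has 3 rows. Row 1 is [7, 11, 13, 8].

[7, 11, 13, 8]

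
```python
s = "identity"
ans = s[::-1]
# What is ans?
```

s has length 8. The slice s[::-1] selects indices [7, 6, 5, 4, 3, 2, 1, 0] (7->'y', 6->'t', 5->'i', 4->'t', 3->'n', 2->'e', 1->'d', 0->'i'), giving 'ytitnedi'.

'ytitnedi'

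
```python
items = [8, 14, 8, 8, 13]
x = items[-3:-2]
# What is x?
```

items has length 5. The slice items[-3:-2] selects indices [2] (2->8), giving [8].

[8]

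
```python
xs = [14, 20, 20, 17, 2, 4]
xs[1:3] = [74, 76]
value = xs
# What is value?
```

xs starts as [14, 20, 20, 17, 2, 4] (length 6). The slice xs[1:3] covers indices [1, 2] with values [20, 20]. Replacing that slice with [74, 76] (same length) produces [14, 74, 76, 17, 2, 4].

[14, 74, 76, 17, 2, 4]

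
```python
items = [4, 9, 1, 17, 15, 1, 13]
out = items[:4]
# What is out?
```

items has length 7. The slice items[:4] selects indices [0, 1, 2, 3] (0->4, 1->9, 2->1, 3->17), giving [4, 9, 1, 17].

[4, 9, 1, 17]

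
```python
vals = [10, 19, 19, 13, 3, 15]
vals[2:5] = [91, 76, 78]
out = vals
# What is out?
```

vals starts as [10, 19, 19, 13, 3, 15] (length 6). The slice vals[2:5] covers indices [2, 3, 4] with values [19, 13, 3]. Replacing that slice with [91, 76, 78] (same length) produces [10, 19, 91, 76, 78, 15].

[10, 19, 91, 76, 78, 15]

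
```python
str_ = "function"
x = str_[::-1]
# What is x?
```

str_ has length 8. The slice str_[::-1] selects indices [7, 6, 5, 4, 3, 2, 1, 0] (7->'n', 6->'o', 5->'i', 4->'t', 3->'c', 2->'n', 1->'u', 0->'f'), giving 'noitcnuf'.

'noitcnuf'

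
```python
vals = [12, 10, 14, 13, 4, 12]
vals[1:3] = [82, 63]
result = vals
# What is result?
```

vals starts as [12, 10, 14, 13, 4, 12] (length 6). The slice vals[1:3] covers indices [1, 2] with values [10, 14]. Replacing that slice with [82, 63] (same length) produces [12, 82, 63, 13, 4, 12].

[12, 82, 63, 13, 4, 12]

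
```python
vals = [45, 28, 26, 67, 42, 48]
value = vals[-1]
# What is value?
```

vals has length 6. Negative index -1 maps to positive index 6 + (-1) = 5. vals[5] = 48.

48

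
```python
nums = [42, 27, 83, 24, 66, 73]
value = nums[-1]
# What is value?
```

nums has length 6. Negative index -1 maps to positive index 6 + (-1) = 5. nums[5] = 73.

73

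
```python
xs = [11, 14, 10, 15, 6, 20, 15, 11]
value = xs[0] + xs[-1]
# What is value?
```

xs has length 8. xs[0] = 11.
xs has length 8. Negative index -1 maps to positive index 8 + (-1) = 7. xs[7] = 11.
Sum: 11 + 11 = 22.

22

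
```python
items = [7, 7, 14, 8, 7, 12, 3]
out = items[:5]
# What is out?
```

items has length 7. The slice items[:5] selects indices [0, 1, 2, 3, 4] (0->7, 1->7, 2->14, 3->8, 4->7), giving [7, 7, 14, 8, 7].

[7, 7, 14, 8, 7]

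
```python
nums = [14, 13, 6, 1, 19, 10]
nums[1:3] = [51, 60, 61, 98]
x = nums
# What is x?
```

nums starts as [14, 13, 6, 1, 19, 10] (length 6). The slice nums[1:3] covers indices [1, 2] with values [13, 6]. Replacing that slice with [51, 60, 61, 98] (different length) produces [14, 51, 60, 61, 98, 1, 19, 10].

[14, 51, 60, 61, 98, 1, 19, 10]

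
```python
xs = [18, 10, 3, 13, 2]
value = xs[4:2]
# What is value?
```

xs has length 5. The slice xs[4:2] resolves to an empty index range, so the result is [].

[]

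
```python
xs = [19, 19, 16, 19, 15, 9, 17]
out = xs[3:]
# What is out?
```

xs has length 7. The slice xs[3:] selects indices [3, 4, 5, 6] (3->19, 4->15, 5->9, 6->17), giving [19, 15, 9, 17].

[19, 15, 9, 17]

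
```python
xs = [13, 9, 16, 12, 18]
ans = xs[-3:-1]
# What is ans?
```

xs has length 5. The slice xs[-3:-1] selects indices [2, 3] (2->16, 3->12), giving [16, 12].

[16, 12]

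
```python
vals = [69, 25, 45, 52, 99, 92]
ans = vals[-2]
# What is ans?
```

vals has length 6. Negative index -2 maps to positive index 6 + (-2) = 4. vals[4] = 99.

99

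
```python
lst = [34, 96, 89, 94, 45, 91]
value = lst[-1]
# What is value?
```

lst has length 6. Negative index -1 maps to positive index 6 + (-1) = 5. lst[5] = 91.

91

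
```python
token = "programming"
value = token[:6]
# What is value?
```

token has length 11. The slice token[:6] selects indices [0, 1, 2, 3, 4, 5] (0->'p', 1->'r', 2->'o', 3->'g', 4->'r', 5->'a'), giving 'progra'.

'progra'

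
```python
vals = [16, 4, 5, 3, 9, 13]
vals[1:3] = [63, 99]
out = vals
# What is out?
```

vals starts as [16, 4, 5, 3, 9, 13] (length 6). The slice vals[1:3] covers indices [1, 2] with values [4, 5]. Replacing that slice with [63, 99] (same length) produces [16, 63, 99, 3, 9, 13].

[16, 63, 99, 3, 9, 13]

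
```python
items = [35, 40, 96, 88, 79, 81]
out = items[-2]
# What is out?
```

items has length 6. Negative index -2 maps to positive index 6 + (-2) = 4. items[4] = 79.

79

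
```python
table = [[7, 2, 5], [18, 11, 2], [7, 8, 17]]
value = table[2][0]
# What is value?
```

table[2] = [7, 8, 17]. Taking column 0 of that row yields 7.

7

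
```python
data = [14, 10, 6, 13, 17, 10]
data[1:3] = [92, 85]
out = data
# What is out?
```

data starts as [14, 10, 6, 13, 17, 10] (length 6). The slice data[1:3] covers indices [1, 2] with values [10, 6]. Replacing that slice with [92, 85] (same length) produces [14, 92, 85, 13, 17, 10].

[14, 92, 85, 13, 17, 10]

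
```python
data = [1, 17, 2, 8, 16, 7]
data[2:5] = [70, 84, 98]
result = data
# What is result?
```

data starts as [1, 17, 2, 8, 16, 7] (length 6). The slice data[2:5] covers indices [2, 3, 4] with values [2, 8, 16]. Replacing that slice with [70, 84, 98] (same length) produces [1, 17, 70, 84, 98, 7].

[1, 17, 70, 84, 98, 7]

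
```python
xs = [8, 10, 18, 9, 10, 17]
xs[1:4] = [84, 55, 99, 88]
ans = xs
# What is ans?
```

xs starts as [8, 10, 18, 9, 10, 17] (length 6). The slice xs[1:4] covers indices [1, 2, 3] with values [10, 18, 9]. Replacing that slice with [84, 55, 99, 88] (different length) produces [8, 84, 55, 99, 88, 10, 17].

[8, 84, 55, 99, 88, 10, 17]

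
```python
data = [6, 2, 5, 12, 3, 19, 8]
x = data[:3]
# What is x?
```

data has length 7. The slice data[:3] selects indices [0, 1, 2] (0->6, 1->2, 2->5), giving [6, 2, 5].

[6, 2, 5]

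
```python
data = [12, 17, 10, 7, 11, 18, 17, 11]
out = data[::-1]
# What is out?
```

data has length 8. The slice data[::-1] selects indices [7, 6, 5, 4, 3, 2, 1, 0] (7->11, 6->17, 5->18, 4->11, 3->7, 2->10, 1->17, 0->12), giving [11, 17, 18, 11, 7, 10, 17, 12].

[11, 17, 18, 11, 7, 10, 17, 12]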